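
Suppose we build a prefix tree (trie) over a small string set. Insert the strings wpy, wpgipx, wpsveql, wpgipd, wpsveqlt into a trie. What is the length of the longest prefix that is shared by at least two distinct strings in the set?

7

The deepest shared node is where two words last agree before diverging.
e.g. "wpsveql" and "wpsveqlt" share the prefix "wpsveql" of length 7; no pair shares a longer one.
Longest shared-prefix length: 7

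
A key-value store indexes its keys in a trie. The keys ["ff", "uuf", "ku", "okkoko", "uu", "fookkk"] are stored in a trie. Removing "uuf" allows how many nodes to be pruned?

Walk "uuf" from the leaf back toward the root, removing each node that no remaining word uses.
The suffix "f" (1 node) is used only by "uuf"; "uu" is itself a stored word, so pruning stops there.
Nodes removed: 1

1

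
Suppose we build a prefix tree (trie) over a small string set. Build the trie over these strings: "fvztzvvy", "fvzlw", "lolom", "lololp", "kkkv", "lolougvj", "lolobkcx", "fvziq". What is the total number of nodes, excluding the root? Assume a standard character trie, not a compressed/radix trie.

31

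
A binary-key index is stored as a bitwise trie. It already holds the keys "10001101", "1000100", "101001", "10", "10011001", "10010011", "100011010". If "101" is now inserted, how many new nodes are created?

0

Every character of "101" already lies on an existing path (it is a prefix of some stored word).
No new nodes are needed: 0.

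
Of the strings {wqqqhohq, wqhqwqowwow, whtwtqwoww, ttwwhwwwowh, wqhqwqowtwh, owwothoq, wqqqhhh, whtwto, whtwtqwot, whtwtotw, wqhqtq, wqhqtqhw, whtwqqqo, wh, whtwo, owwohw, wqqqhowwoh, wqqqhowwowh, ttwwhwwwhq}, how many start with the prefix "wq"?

8

Walk to "wq"; the words in its subtree are exactly those with that prefix.
Words under "wq": wqhqtq, wqhqtqhw, wqhqwqowtwh, wqhqwqowwow, wqqqhhh, wqqqhohq, wqqqhowwoh, wqqqhowwowh
Count: 8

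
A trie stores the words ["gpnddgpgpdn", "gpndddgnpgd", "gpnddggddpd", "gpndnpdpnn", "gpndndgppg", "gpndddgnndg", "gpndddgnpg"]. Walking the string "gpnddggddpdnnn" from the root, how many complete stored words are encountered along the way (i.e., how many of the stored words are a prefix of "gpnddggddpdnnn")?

1

Check each prefix of "gpnddggddpdnnn" against the stored set — each match is an end-marker on the path.
Prefixes of the query that are stored words: "gpnddggddpd"
Count: 1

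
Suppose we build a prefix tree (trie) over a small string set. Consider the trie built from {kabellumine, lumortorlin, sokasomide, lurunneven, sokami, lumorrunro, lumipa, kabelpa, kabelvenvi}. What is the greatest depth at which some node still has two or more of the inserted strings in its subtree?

The deepest shared node is where two words last agree before diverging.
"kabellumine" and "kabelpa" agree on "kabel" (5 characters) before diverging; nothing deeper is shared.
Longest shared-prefix length: 5

5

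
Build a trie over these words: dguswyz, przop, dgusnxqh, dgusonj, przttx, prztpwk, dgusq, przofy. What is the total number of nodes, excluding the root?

28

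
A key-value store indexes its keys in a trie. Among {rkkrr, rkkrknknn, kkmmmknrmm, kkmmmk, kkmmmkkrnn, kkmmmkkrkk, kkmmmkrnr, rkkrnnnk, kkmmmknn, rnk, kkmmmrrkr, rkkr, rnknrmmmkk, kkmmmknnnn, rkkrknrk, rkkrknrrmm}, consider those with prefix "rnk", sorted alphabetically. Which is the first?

Filter for "rnk…" and sort: "rnk", "rnknrmmmkk"
The 1st is rnk.

rnk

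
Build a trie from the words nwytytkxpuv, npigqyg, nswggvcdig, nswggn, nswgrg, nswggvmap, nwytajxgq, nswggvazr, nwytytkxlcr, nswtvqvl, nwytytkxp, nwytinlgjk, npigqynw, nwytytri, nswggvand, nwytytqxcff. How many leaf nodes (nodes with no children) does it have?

Leaves are exactly the stored words that no other stored word extends.
Those words: "npigqyg", "npigqynw", "nswggn", "nswggvand", "nswggvazr", "nswggvcdig", "nswggvmap", "nswgrg", "nswtvqvl", "nwytajxgq", "nwytinlgjk", "nwytytkxlcr", "nwytytkxpuv", "nwytytqxcff", "nwytytri"
Leaf count: 15

15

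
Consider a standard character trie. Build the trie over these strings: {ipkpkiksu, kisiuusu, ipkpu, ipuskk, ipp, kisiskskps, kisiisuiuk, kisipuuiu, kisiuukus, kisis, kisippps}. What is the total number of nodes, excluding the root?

Insert word by word; a character creates a node only if that edge doesn't already exist:
  "ipkpkiksu" → 9 new (i, p, k, p, k, i, k, s, u)
  "kisiuusu" → 8 new (k, i, s, i, u, u, s, u)
  "ipkpu" → prefix "ipkp" already present; 1 new (u)
  "ipuskk" → prefix "ip" already present; 4 new (u, s, k, k)
  "ipp" → prefix "ip" already present; 1 new (p)
  "kisiskskps" → prefix "kisi" already present; 6 new (s, k, s, k, p, s)
  "kisiisuiuk" → prefix "kisi" already present; 6 new (i, s, u, i, u, k)
  "kisipuuiu" → prefix "kisi" already present; 5 new (p, u, u, i, u)
  "kisiuukus" → prefix "kisiuu" already present; 3 new (k, u, s)
  "kisis" → prefix "kisis" already present; 0 new (none)
  "kisippps" → prefix "kisip" already present; 3 new (p, p, s)
Total nodes = 9 + 8 + 1 + 4 + 1 + 6 + 6 + 5 + 3 + 0 + 3 = 46

46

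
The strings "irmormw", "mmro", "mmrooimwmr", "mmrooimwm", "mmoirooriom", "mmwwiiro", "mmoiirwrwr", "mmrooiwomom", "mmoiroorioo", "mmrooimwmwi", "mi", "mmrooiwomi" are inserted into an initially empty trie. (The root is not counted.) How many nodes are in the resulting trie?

Count nodes per top-level branch (shared prefixes stored once):
  'i'-branch (irmormw): 7 nodes
  'm'-branch (mi, mmoiirwrwr, mmoirooriom, mmoiroorioo, mmro, mmrooimwm, mmrooimwmr, mmrooimwmwi, mmrooiwomi, mmrooiwomom, mmwwiiro): 41 nodes
Sum: 48

48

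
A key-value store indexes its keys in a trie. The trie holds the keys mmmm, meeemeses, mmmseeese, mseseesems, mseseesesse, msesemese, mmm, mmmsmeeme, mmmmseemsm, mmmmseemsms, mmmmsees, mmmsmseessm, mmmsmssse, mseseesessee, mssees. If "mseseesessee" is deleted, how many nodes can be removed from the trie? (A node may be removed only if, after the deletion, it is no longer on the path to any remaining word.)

Walk "mseseesessee" from the leaf back toward the root, removing each node that no remaining word uses.
The suffix "e" (1 node) is used only by "mseseesessee"; "mseseesesse" is itself a stored word, so pruning stops there.
Nodes removed: 1

1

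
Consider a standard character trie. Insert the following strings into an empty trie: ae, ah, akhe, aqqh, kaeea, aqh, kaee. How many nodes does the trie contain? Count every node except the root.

15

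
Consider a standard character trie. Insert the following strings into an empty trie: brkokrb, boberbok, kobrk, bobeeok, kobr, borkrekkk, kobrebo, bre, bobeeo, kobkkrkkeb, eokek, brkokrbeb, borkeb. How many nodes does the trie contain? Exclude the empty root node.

49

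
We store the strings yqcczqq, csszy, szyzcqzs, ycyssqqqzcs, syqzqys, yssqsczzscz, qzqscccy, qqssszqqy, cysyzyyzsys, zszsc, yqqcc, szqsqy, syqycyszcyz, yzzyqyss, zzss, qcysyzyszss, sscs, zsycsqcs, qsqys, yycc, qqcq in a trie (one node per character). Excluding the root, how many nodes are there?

Insert word by word; a character creates a node only if that edge doesn't already exist:
  "yqcczqq" → 7 new (y, q, c, c, z, q, q)
  "csszy" → 5 new (c, s, s, z, y)
  "szyzcqzs" → 8 new (s, z, y, z, c, q, z, s)
  "ycyssqqqzcs" → prefix "y" already present; 10 new (c, y, s, s, q, q, q, z, c, s)
  "syqzqys" → prefix "s" already present; 6 new (y, q, z, q, y, s)
  "yssqsczzscz" → prefix "y" already present; 10 new (s, s, q, s, c, z, z, s, c, z)
  "qzqscccy" → 8 new (q, z, q, s, c, c, c, y)
  "qqssszqqy" → prefix "q" already present; 8 new (q, s, s, s, z, q, q, y)
  "cysyzyyzsys" → prefix "c" already present; 10 new (y, s, y, z, y, y, z, s, y, s)
  "zszsc" → 5 new (z, s, z, s, c)
  "yqqcc" → prefix "yq" already present; 3 new (q, c, c)
  "szqsqy" → prefix "sz" already present; 4 new (q, s, q, y)
  "syqycyszcyz" → prefix "syq" already present; 8 new (y, c, y, s, z, c, y, z)
  "yzzyqyss" → prefix "y" already present; 7 new (z, z, y, q, y, s, s)
  "zzss" → prefix "z" already present; 3 new (z, s, s)
  "qcysyzyszss" → prefix "q" already present; 10 new (c, y, s, y, z, y, s, z, s, s)
  "sscs" → prefix "s" already present; 3 new (s, c, s)
  "zsycsqcs" → prefix "zs" already present; 6 new (y, c, s, q, c, s)
  "qsqys" → prefix "q" already present; 4 new (s, q, y, s)
  "yycc" → prefix "y" already present; 3 new (y, c, c)
  "qqcq" → prefix "qq" already present; 2 new (c, q)
Total nodes = 7 + 5 + 8 + 10 + 6 + 10 + 8 + 8 + 10 + 5 + 3 + 4 + 8 + 7 + 3 + 10 + 3 + 6 + 4 + 3 + 2 = 130

130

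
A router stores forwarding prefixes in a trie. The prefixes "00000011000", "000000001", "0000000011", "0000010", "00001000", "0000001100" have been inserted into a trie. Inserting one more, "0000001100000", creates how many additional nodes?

2

Walking "0000001100000" from the root, the first 11 characters ("00000011000") follow existing edges; "0" is the first miss.
New nodes needed: |"0000001100000"| − 11 = 13 − 11 = 2.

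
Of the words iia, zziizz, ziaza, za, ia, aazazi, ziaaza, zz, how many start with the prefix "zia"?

2

Walk to "zia"; the words in its subtree are exactly those with that prefix.
Words under "zia": ziaaza, ziaza
Count: 2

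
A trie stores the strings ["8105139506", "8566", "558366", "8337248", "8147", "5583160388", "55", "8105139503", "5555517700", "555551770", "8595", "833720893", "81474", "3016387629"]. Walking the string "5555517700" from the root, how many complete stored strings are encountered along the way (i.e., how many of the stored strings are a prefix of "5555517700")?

Traverse "5555517700" character by character; count nodes along the way that are marked as word ends.
Prefixes of the query that are stored words: "55", "555551770", "5555517700"
Count: 3

3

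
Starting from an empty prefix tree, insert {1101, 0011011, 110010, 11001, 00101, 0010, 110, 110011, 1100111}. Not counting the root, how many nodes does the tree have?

Count nodes per top-level branch (shared prefixes stored once):
  '0'-branch (0010, 00101, 0011011): 9 nodes
  '1'-branch (110, 11001, 110010, 110011, 1100111, 1101): 9 nodes
Sum: 18

18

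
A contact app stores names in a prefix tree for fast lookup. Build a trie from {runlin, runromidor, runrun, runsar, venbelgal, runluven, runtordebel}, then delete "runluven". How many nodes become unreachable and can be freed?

After clearing the end-marker at "runluven", prune upward until reaching a node still needed by another word.
The suffix "uven" (4 nodes) is used only by "runluven"; the node for "runl" still has the child "i", so pruning stops there.
Nodes removed: 4

4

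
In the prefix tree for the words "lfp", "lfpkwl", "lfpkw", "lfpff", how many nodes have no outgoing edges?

A leaf is a node with no children — equivalently, the end of a word that is not a proper prefix of any other stored word.
Those words: "lfpff", "lfpkwl"
Leaf count: 2

2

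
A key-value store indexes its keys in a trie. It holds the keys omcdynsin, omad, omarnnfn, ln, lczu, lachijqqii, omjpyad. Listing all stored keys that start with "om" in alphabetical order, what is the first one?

omad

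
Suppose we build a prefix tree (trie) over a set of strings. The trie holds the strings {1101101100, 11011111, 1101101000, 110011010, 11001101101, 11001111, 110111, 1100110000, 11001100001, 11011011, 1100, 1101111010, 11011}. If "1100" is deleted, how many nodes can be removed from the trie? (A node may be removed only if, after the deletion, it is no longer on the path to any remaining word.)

0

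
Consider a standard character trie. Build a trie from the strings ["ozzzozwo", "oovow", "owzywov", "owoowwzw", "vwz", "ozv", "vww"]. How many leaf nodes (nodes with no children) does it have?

A leaf is a node with no children — equivalently, the end of a word that is not a proper prefix of any other stored word.
Those words: "oovow", "owoowwzw", "owzywov", "ozv", "ozzzozwo", "vww", "vwz"
Leaf count: 7

7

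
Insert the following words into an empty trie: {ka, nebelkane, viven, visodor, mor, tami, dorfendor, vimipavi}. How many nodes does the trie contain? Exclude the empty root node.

Trace insertions, counting only characters that open a new branch:
  "ka" → 2 new (k, a)
  "nebelkane" → 9 new (n, e, b, e, l, k, a, n, e)
  "viven" → 5 new (v, i, v, e, n)
  "visodor" → prefix "vi" already present; 5 new (s, o, d, o, r)
  "mor" → 3 new (m, o, r)
  "tami" → 4 new (t, a, m, i)
  "dorfendor" → 9 new (d, o, r, f, e, n, d, o, r)
  "vimipavi" → prefix "vi" already present; 6 new (m, i, p, a, v, i)
Total nodes = 2 + 9 + 5 + 5 + 3 + 4 + 9 + 6 = 43

43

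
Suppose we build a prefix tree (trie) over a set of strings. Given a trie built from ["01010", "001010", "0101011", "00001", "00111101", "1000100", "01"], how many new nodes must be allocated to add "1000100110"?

Walking "1000100110" from the root, the first 7 characters ("1000100") follow existing edges; "1" is the first miss.
New nodes needed: |"1000100110"| − 7 = 10 − 7 = 3.

3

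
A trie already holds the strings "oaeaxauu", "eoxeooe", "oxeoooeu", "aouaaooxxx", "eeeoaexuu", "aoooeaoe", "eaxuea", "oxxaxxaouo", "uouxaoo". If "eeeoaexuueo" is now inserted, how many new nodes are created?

2

"eeeoaexuu" is already a path in the trie; the remaining "eo" must be added.
So 11 − 9 = 2 new nodes.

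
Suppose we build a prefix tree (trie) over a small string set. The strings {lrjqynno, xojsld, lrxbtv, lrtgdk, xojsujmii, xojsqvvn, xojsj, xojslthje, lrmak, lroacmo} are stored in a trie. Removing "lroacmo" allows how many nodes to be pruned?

5

After clearing the end-marker at "lroacmo", prune upward until reaching a node still needed by another word.
The suffix "oacmo" (5 nodes) is used only by "lroacmo"; the node for "lr" still has the child "j", so pruning stops there.
Nodes removed: 5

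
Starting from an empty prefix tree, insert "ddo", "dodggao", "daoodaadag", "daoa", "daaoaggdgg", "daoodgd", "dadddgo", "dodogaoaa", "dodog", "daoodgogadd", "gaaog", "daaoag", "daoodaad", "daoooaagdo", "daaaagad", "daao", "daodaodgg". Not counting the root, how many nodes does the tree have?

Trace insertions, counting only characters that open a new branch:
  "ddo" → 3 new (d, d, o)
  "dodggao" → prefix "d" already present; 6 new (o, d, g, g, a, o)
  "daoodaadag" → prefix "d" already present; 9 new (a, o, o, d, a, a, d, a, g)
  "daoa" → prefix "dao" already present; 1 new (a)
  "daaoaggdgg" → prefix "da" already present; 8 new (a, o, a, g, g, d, g, g)
  "daoodgd" → prefix "daood" already present; 2 new (g, d)
  "dadddgo" → prefix "da" already present; 5 new (d, d, d, g, o)
  "dodogaoaa" → prefix "dod" already present; 6 new (o, g, a, o, a, a)
  "dodog" → prefix "dodog" already present; 0 new (none)
  "daoodgogadd" → prefix "daoodg" already present; 5 new (o, g, a, d, d)
  "gaaog" → 5 new (g, a, a, o, g)
  "daaoag" → prefix "daaoag" already present; 0 new (none)
  "daoodaad" → prefix "daoodaad" already present; 0 new (none)
  "daoooaagdo" → prefix "daoo" already present; 6 new (o, a, a, g, d, o)
  "daaaagad" → prefix "daa" already present; 5 new (a, a, g, a, d)
  "daao" → prefix "daao" already present; 0 new (none)
  "daodaodgg" → prefix "dao" already present; 6 new (d, a, o, d, g, g)
Total nodes = 3 + 6 + 9 + 1 + 8 + 2 + 5 + 6 + 0 + 5 + 5 + 0 + 0 + 6 + 5 + 0 + 6 = 67

67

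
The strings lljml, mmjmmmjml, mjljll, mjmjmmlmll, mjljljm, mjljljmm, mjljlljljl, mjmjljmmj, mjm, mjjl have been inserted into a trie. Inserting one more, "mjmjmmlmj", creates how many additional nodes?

"mjmjmmlm" is already a path in the trie; the remaining "j" must be added.
Each of the 1 remaining characters creates one node.

1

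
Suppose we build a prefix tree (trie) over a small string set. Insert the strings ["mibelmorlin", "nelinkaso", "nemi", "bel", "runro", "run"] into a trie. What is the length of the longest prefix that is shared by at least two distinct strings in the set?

Equivalently: take the maximum, over all pairs, of their longest common prefix length.
e.g. "run" and "runro" share the prefix "run" of length 3; no pair shares a longer one.
Longest shared-prefix length: 3

3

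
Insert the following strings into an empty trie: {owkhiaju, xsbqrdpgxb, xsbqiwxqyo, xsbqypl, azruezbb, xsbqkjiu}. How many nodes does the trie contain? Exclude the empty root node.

For each word, the new-node count is its length minus the longest prefix already in the trie:
  "owkhiaju" → 8 new (o, w, k, h, i, a, j, u)
  "xsbqrdpgxb" → 10 new (x, s, b, q, r, d, p, g, x, b)
  "xsbqiwxqyo" → prefix "xsbq" already present; 6 new (i, w, x, q, y, o)
  "xsbqypl" → prefix "xsbq" already present; 3 new (y, p, l)
  "azruezbb" → 8 new (a, z, r, u, e, z, b, b)
  "xsbqkjiu" → prefix "xsbq" already present; 4 new (k, j, i, u)
Total nodes = 8 + 10 + 6 + 3 + 8 + 4 = 39

39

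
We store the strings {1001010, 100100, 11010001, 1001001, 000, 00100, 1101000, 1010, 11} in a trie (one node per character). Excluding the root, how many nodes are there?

24

Count nodes per top-level branch (shared prefixes stored once):
  '0'-branch (000, 00100): 6 nodes
  '1'-branch (100100, 1001001, 1001010, 1010, 11, 1101000, 11010001): 18 nodes
Sum: 24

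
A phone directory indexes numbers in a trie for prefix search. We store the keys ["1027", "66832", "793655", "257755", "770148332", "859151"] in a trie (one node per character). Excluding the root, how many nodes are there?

35

Insert word by word; a character creates a node only if that edge doesn't already exist:
  "1027" → 4 new (1, 0, 2, 7)
  "66832" → 5 new (6, 6, 8, 3, 2)
  "793655" → 6 new (7, 9, 3, 6, 5, 5)
  "257755" → 6 new (2, 5, 7, 7, 5, 5)
  "770148332" → prefix "7" already present; 8 new (7, 0, 1, 4, 8, 3, 3, 2)
  "859151" → 6 new (8, 5, 9, 1, 5, 1)
Total nodes = 4 + 5 + 6 + 6 + 8 + 6 = 35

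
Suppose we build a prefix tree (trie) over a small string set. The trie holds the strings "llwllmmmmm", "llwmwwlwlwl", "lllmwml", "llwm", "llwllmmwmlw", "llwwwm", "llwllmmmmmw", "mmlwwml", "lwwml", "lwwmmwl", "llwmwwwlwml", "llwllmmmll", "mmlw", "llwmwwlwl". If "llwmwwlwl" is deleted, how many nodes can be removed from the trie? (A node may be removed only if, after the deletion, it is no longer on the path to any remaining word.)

After clearing the end-marker at "llwmwwlwl", prune upward until reaching a node still needed by another word.
Every node on "llwmwwlwl" is still needed (e.g. by "llwmwwlwlwl"), so nothing is freed.
Nodes removed: 0

0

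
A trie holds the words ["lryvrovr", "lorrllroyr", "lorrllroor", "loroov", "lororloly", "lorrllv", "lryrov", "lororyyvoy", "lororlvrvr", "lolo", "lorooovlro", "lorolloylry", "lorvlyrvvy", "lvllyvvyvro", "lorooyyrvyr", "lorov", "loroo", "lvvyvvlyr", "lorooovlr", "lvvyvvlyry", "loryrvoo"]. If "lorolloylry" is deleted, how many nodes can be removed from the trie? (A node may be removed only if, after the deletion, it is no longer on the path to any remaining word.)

A node on "lorolloylry"'s path can go only if nothing else ends at it or branches off below it.
The suffix "lloylry" (7 nodes) is used only by "lorolloylry"; the node for "loro" still has the child "o", so pruning stops there.
Nodes removed: 7

7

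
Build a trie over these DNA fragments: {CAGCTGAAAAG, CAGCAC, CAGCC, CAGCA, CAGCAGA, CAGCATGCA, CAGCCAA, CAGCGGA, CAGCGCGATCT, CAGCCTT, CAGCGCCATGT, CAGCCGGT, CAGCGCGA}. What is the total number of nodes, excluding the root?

41

Count nodes per top-level branch (shared prefixes stored once):
  'C'-branch (CAGCA, CAGCAC, CAGCAGA, CAGCATGCA, CAGCC, CAGCCAA, CAGCCGGT, CAGCCTT, CAGCGCCATGT, CAGCGCGA, CAGCGCGATCT, CAGCGGA, CAGCTGAAAAG): 41 nodes
Sum: 41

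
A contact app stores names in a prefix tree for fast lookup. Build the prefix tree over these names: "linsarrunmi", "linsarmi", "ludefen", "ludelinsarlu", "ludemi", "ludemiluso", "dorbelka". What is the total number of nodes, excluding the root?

41

Insert word by word; a character creates a node only if that edge doesn't already exist:
  "linsarrunmi" → 11 new (l, i, n, s, a, r, r, u, n, m, i)
  "linsarmi" → prefix "linsar" already present; 2 new (m, i)
  "ludefen" → prefix "l" already present; 6 new (u, d, e, f, e, n)
  "ludelinsarlu" → prefix "lude" already present; 8 new (l, i, n, s, a, r, l, u)
  "ludemi" → prefix "lude" already present; 2 new (m, i)
  "ludemiluso" → prefix "ludemi" already present; 4 new (l, u, s, o)
  "dorbelka" → 8 new (d, o, r, b, e, l, k, a)
Total nodes = 11 + 2 + 6 + 8 + 2 + 4 + 8 = 41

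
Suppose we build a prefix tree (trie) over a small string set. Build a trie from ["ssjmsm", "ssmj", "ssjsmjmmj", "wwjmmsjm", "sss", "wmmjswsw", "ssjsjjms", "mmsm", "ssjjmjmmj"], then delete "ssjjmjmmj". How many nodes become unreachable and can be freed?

Walk "ssjjmjmmj" from the leaf back toward the root, removing each node that no remaining word uses.
The suffix "jmjmmj" (6 nodes) is used only by "ssjjmjmmj"; the node for "ssj" still has the child "m", so pruning stops there.
Nodes removed: 6

6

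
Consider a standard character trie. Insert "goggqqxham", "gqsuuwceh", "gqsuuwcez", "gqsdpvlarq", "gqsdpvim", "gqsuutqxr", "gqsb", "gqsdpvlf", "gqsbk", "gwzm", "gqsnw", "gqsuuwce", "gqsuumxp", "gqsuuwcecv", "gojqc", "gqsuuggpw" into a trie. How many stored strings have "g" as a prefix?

16

Walk to "g"; the words in its subtree are exactly those with that prefix.
Matches: "goggqqxham", "gojqc", "gqsb", "gqsbk", "gqsdpvim", "gqsdpvlarq", "gqsdpvlf", "gqsnw", "gqsuuggpw", "gqsuumxp", "gqsuutqxr", "gqsuuwce", "gqsuuwcecv", "gqsuuwceh", "gqsuuwcez", "gwzm"
Count: 16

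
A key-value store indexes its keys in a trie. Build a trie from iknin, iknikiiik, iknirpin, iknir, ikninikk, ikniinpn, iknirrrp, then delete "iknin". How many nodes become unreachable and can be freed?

0

A node on "iknin"'s path can go only if nothing else ends at it or branches off below it.
Every node on "iknin" is still needed (e.g. by "ikninikk"), so nothing is freed.
Nodes removed: 0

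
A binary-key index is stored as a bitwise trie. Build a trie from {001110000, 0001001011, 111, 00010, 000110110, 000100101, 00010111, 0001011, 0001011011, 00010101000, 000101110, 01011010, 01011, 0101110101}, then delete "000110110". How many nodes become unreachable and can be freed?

5

A node on "000110110"'s path can go only if nothing else ends at it or branches off below it.
The suffix "10110" (5 nodes) is used only by "000110110"; the node for "0001" still has the child "0", so pruning stops there.
Nodes removed: 5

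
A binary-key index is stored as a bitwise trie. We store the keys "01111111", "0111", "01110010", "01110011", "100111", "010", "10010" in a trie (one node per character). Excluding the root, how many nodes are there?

Trace insertions, counting only characters that open a new branch:
  "01111111" → 8 new (0, 1, 1, 1, 1, 1, 1, 1)
  "0111" → prefix "0111" already present; 0 new (none)
  "01110010" → prefix "0111" already present; 4 new (0, 0, 1, 0)
  "01110011" → prefix "0111001" already present; 1 new (1)
  "100111" → 6 new (1, 0, 0, 1, 1, 1)
  "010" → prefix "01" already present; 1 new (0)
  "10010" → prefix "1001" already present; 1 new (0)
Total nodes = 8 + 0 + 4 + 1 + 6 + 1 + 1 = 21

21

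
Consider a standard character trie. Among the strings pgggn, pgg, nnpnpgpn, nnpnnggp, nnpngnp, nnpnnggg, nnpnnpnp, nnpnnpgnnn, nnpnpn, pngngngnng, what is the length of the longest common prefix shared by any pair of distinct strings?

7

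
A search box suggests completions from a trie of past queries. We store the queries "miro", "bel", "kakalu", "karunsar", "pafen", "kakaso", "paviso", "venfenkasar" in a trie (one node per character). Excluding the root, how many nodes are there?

Count nodes per top-level branch (shared prefixes stored once):
  'b'-branch (bel): 3 nodes
  'k'-branch (kakalu, kakaso, karunsar): 14 nodes
  'm'-branch (miro): 4 nodes
  'p'-branch (pafen, paviso): 9 nodes
  'v'-branch (venfenkasar): 11 nodes
Sum: 41

41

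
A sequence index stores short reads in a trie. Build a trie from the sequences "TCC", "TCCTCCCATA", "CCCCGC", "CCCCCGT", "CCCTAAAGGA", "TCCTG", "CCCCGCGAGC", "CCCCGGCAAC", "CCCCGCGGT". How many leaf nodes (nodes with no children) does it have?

7

A leaf is a node with no children — equivalently, the end of a word that is not a proper prefix of any other stored word.
Those words: "CCCCCGT", "CCCCGCGAGC", "CCCCGCGGT", "CCCCGGCAAC", "CCCTAAAGGA", "TCCTCCCATA", "TCCTG"
Leaf count: 7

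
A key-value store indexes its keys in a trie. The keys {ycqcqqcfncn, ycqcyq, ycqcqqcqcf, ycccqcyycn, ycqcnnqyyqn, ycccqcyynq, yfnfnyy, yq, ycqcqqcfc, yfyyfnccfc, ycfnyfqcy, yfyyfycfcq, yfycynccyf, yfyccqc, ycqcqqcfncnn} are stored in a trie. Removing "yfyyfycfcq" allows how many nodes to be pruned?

5

Walk "yfyyfycfcq" from the leaf back toward the root, removing each node that no remaining word uses.
The suffix "ycfcq" (5 nodes) is used only by "yfyyfycfcq"; the node for "yfyyf" still has the child "n", so pruning stops there.
Nodes removed: 5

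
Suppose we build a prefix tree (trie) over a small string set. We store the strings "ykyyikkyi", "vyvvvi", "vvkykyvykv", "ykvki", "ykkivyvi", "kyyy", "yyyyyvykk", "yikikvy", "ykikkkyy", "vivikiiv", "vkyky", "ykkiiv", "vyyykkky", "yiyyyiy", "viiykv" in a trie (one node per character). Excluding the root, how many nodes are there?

85

For each word, the new-node count is its length minus the longest prefix already in the trie:
  "ykyyikkyi" → 9 new (y, k, y, y, i, k, k, y, i)
  "vyvvvi" → 6 new (v, y, v, v, v, i)
  "vvkykyvykv" → prefix "v" already present; 9 new (v, k, y, k, y, v, y, k, v)
  "ykvki" → prefix "yk" already present; 3 new (v, k, i)
  "ykkivyvi" → prefix "yk" already present; 6 new (k, i, v, y, v, i)
  "kyyy" → 4 new (k, y, y, y)
  "yyyyyvykk" → prefix "y" already present; 8 new (y, y, y, y, v, y, k, k)
  "yikikvy" → prefix "y" already present; 6 new (i, k, i, k, v, y)
  "ykikkkyy" → prefix "yk" already present; 6 new (i, k, k, k, y, y)
  "vivikiiv" → prefix "v" already present; 7 new (i, v, i, k, i, i, v)
  "vkyky" → prefix "v" already present; 4 new (k, y, k, y)
  "ykkiiv" → prefix "ykki" already present; 2 new (i, v)
  "vyyykkky" → prefix "vy" already present; 6 new (y, y, k, k, k, y)
  "yiyyyiy" → prefix "yi" already present; 5 new (y, y, y, i, y)
  "viiykv" → prefix "vi" already present; 4 new (i, y, k, v)
Total nodes = 9 + 6 + 9 + 3 + 6 + 4 + 8 + 6 + 6 + 7 + 4 + 2 + 6 + 5 + 4 = 85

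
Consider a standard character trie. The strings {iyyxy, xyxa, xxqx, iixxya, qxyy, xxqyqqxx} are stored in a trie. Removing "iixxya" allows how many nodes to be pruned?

A node on "iixxya"'s path can go only if nothing else ends at it or branches off below it.
The suffix "ixxya" (5 nodes) is used only by "iixxya"; the node for "i" still has the child "y", so pruning stops there.
Nodes removed: 5

5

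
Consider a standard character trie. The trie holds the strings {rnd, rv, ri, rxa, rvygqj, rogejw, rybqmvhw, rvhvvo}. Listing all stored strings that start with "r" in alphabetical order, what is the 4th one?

DFS of the "r" subtree visits, in order: "ri", "rnd", "rogejw", "rv", "rvhvvo", "rvygqj", "rxa", "rybqmvhw"
Position 4: rv

rv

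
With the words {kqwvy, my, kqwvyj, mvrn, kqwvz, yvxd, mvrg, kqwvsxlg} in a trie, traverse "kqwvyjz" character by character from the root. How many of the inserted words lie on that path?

2

Walk "kqwvyjz" from the root; an end-of-word marker is hit whenever a stored word is a prefix of "kqwvyjz".
Prefixes of the query that are stored words: "kqwvy", "kqwvyj"
Count: 2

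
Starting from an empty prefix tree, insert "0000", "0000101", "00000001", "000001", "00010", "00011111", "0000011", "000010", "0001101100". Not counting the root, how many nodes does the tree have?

Insert word by word; a character creates a node only if that edge doesn't already exist:
  "0000" → 4 new (0, 0, 0, 0)
  "0000101" → prefix "0000" already present; 3 new (1, 0, 1)
  "00000001" → prefix "0000" already present; 4 new (0, 0, 0, 1)
  "000001" → prefix "00000" already present; 1 new (1)
  "00010" → prefix "000" already present; 2 new (1, 0)
  "00011111" → prefix "0001" already present; 4 new (1, 1, 1, 1)
  "0000011" → prefix "000001" already present; 1 new (1)
  "000010" → prefix "000010" already present; 0 new (none)
  "0001101100" → prefix "00011" already present; 5 new (0, 1, 1, 0, 0)
Total nodes = 4 + 3 + 4 + 1 + 2 + 4 + 1 + 0 + 5 = 24

24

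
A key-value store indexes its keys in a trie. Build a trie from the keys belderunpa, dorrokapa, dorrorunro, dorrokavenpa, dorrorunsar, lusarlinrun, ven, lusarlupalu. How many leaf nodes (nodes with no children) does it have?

8

Leaves are exactly the stored words that no other stored word extends.
Those words: "belderunpa", "dorrokapa", "dorrokavenpa", "dorrorunro", "dorrorunsar", "lusarlinrun", "lusarlupalu", "ven"
Leaf count: 8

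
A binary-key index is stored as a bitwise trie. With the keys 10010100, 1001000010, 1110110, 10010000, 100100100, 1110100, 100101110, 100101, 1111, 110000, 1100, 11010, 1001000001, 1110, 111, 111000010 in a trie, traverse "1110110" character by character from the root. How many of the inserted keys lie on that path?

3

Traverse "1110110" character by character; count nodes along the way that are marked as word ends.
Prefixes of the query that are stored words: "111", "1110", "1110110"
Count: 3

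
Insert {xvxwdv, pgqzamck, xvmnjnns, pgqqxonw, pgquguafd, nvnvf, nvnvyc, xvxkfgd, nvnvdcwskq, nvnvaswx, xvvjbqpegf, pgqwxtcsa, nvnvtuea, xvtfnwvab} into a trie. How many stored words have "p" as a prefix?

4

Walk to "p"; the words in its subtree are exactly those with that prefix.
Words under "p": pgqqxonw, pgquguafd, pgqwxtcsa, pgqzamck
Count: 4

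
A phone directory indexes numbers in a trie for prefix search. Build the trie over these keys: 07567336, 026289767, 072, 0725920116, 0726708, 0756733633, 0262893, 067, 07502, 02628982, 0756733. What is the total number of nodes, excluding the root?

37

Trie structure (* marks end of a word):
(root)
└─ 0
   ├─ 2
   │  └─ 6
   │     └─ 2
   │        └─ 8
   │           └─ 9
   │              ├─ 3 *
   │              ├─ 7
   │              │  └─ 6
   │              │     └─ 7 *
   │              └─ 8
   │                 └─ 2 *
   ├─ 6
   │  └─ 7 *
   └─ 7
      ├─ 2 *
      │  ├─ 5
      │  │  └─ 9
      │  │     └─ 2
      │  │        └─ 0
      │  │           └─ 1
      │  │              └─ 1
      │  │                 └─ 6 *
      │  └─ 6
      │     └─ 7
      │        └─ 0
      │           └─ 8 *
      └─ 5
         ├─ 0
         │  └─ 2 *
         └─ 6
            └─ 7
               └─ 3
                  └─ 3 *
                     └─ 6 *
                        └─ 3
                           └─ 3 *
Counting every labelled node above: 37.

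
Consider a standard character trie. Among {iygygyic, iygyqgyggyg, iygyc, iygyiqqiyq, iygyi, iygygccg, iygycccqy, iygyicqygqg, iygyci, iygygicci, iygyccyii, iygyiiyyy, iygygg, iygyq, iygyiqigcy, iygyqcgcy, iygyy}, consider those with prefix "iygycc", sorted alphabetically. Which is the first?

DFS of the "iygycc" subtree visits, in order: "iygycccqy", "iygyccyii"
Position 1: iygycccqy

iygycccqy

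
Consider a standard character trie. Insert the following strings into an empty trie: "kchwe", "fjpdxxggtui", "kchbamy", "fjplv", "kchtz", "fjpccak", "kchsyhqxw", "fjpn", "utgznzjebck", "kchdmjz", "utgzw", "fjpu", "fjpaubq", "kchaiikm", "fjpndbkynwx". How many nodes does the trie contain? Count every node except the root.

68

Insert word by word; a character creates a node only if that edge doesn't already exist:
  "kchwe" → 5 new (k, c, h, w, e)
  "fjpdxxggtui" → 11 new (f, j, p, d, x, x, g, g, t, u, i)
  "kchbamy" → prefix "kch" already present; 4 new (b, a, m, y)
  "fjplv" → prefix "fjp" already present; 2 new (l, v)
  "kchtz" → prefix "kch" already present; 2 new (t, z)
  "fjpccak" → prefix "fjp" already present; 4 new (c, c, a, k)
  "kchsyhqxw" → prefix "kch" already present; 6 new (s, y, h, q, x, w)
  "fjpn" → prefix "fjp" already present; 1 new (n)
  "utgznzjebck" → 11 new (u, t, g, z, n, z, j, e, b, c, k)
  "kchdmjz" → prefix "kch" already present; 4 new (d, m, j, z)
  "utgzw" → prefix "utgz" already present; 1 new (w)
  "fjpu" → prefix "fjp" already present; 1 new (u)
  "fjpaubq" → prefix "fjp" already present; 4 new (a, u, b, q)
  "kchaiikm" → prefix "kch" already present; 5 new (a, i, i, k, m)
  "fjpndbkynwx" → prefix "fjpn" already present; 7 new (d, b, k, y, n, w, x)
Total nodes = 5 + 11 + 4 + 2 + 2 + 4 + 6 + 1 + 11 + 4 + 1 + 1 + 4 + 5 + 7 = 68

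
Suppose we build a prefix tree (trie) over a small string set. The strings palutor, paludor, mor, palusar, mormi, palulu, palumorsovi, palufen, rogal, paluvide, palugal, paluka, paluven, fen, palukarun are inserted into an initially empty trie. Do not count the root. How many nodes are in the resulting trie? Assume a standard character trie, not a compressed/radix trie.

For each word, the new-node count is its length minus the longest prefix already in the trie:
  "palutor" → 7 new (p, a, l, u, t, o, r)
  "paludor" → prefix "palu" already present; 3 new (d, o, r)
  "mor" → 3 new (m, o, r)
  "palusar" → prefix "palu" already present; 3 new (s, a, r)
  "mormi" → prefix "mor" already present; 2 new (m, i)
  "palulu" → prefix "palu" already present; 2 new (l, u)
  "palumorsovi" → prefix "palu" already present; 7 new (m, o, r, s, o, v, i)
  "palufen" → prefix "palu" already present; 3 new (f, e, n)
  "rogal" → 5 new (r, o, g, a, l)
  "paluvide" → prefix "palu" already present; 4 new (v, i, d, e)
  "palugal" → prefix "palu" already present; 3 new (g, a, l)
  "paluka" → prefix "palu" already present; 2 new (k, a)
  "paluven" → prefix "paluv" already present; 2 new (e, n)
  "fen" → 3 new (f, e, n)
  "palukarun" → prefix "paluka" already present; 3 new (r, u, n)
Total nodes = 7 + 3 + 3 + 3 + 2 + 2 + 7 + 3 + 5 + 4 + 3 + 2 + 2 + 3 + 3 = 52

52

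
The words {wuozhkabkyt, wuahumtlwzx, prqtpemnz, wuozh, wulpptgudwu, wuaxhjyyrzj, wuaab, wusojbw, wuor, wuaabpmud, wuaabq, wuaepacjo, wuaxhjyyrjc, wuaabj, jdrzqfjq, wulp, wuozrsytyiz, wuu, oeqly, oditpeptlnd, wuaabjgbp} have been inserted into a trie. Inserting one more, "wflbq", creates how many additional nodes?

Walking "wflbq" from the root, the first 1 characters ("w") follow existing edges; "f" is the first miss.
Each of the 4 remaining characters creates one node.

4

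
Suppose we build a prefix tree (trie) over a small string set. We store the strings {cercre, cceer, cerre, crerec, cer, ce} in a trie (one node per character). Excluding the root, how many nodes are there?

17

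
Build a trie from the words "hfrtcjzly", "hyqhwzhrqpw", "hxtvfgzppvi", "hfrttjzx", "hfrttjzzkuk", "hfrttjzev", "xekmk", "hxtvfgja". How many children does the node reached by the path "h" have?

Walk "h" from the root, arriving at one node.
Characters that immediately follow "h" among the stored strings: {f, x, y}.
That node has 3 child edges.

3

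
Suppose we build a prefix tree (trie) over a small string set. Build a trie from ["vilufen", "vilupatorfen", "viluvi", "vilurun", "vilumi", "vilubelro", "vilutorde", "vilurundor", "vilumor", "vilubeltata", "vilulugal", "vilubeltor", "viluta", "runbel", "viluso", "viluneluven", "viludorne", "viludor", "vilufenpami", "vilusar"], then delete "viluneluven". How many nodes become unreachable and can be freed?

7

A node on "viluneluven"'s path can go only if nothing else ends at it or branches off below it.
The suffix "neluven" (7 nodes) is used only by "viluneluven"; the node for "vilu" still has the child "f", so pruning stops there.
Nodes removed: 7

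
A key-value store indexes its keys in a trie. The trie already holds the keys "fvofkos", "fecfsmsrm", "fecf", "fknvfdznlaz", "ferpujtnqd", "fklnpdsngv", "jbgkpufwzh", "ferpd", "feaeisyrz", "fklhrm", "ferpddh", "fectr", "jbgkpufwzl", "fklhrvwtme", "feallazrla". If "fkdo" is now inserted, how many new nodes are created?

2

"fk" is already a path in the trie; the remaining "do" must be added.
Each of the 2 remaining characters creates one node.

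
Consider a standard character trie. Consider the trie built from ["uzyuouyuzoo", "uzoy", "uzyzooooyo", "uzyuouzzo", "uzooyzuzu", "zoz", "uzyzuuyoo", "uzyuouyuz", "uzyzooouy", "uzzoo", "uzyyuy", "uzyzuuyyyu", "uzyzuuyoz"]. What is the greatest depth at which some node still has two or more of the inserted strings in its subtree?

9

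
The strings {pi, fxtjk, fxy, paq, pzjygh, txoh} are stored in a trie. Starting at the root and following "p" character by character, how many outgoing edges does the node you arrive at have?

3

Follow the path "p" to its node, then look at its outgoing edges.
Distinct next characters after "p": a, i, z.
That node has 3 child edges.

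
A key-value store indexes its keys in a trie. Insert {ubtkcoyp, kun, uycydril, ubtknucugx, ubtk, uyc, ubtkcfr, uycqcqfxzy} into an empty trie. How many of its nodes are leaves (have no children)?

Leaves are exactly the stored words that no other stored word extends.
Those words: "kun", "ubtkcfr", "ubtkcoyp", "ubtknucugx", "uycqcqfxzy", "uycydril"
Leaf count: 6

6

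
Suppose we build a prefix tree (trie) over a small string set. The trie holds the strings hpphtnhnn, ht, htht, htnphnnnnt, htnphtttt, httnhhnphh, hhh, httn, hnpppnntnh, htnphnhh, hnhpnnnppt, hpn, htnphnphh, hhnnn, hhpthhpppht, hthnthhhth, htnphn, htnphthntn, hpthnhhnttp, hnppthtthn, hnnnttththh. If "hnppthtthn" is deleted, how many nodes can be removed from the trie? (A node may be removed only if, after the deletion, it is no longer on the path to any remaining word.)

A node on "hnppthtthn"'s path can go only if nothing else ends at it or branches off below it.
The suffix "thtthn" (6 nodes) is used only by "hnppthtthn"; the node for "hnpp" still has the child "p", so pruning stops there.
Nodes removed: 6

6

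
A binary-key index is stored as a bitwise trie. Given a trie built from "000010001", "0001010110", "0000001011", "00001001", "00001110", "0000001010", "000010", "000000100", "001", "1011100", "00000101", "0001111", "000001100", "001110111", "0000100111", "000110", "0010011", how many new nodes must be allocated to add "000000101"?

0

"000000101" is already a full path in the trie; only an end-marker is added.
No new nodes are needed: 0.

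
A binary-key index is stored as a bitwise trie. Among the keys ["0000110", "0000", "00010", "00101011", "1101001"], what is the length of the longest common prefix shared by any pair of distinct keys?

Look for the deepest trie node that still has at least two words in its subtree.
"0000" and "0000110" agree on "0000" (4 characters) before diverging; nothing deeper is shared.
Longest shared-prefix length: 4

4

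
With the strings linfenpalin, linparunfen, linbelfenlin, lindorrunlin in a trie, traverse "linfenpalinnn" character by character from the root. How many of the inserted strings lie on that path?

1

Walk "linfenpalinnn" from the root; an end-of-word marker is hit whenever a stored word is a prefix of "linfenpalinnn".
Prefixes of the query that are stored words: "linfenpalin"
Count: 1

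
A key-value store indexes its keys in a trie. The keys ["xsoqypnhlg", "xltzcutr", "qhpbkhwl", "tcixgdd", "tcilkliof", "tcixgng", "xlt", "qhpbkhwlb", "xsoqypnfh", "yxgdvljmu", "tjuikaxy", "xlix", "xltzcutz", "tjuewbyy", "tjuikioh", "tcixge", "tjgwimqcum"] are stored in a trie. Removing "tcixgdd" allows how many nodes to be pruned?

2

After clearing the end-marker at "tcixgdd", prune upward until reaching a node still needed by another word.
The suffix "dd" (2 nodes) is used only by "tcixgdd"; the node for "tcixg" still has the child "n", so pruning stops there.
Nodes removed: 2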